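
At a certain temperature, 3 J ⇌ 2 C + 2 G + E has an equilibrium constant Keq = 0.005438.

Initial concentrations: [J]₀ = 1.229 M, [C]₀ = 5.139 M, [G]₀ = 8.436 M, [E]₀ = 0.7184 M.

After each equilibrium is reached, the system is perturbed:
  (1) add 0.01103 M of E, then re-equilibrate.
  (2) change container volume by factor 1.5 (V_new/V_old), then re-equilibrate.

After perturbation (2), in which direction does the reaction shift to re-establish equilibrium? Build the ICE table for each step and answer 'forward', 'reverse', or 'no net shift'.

Q₀ = 727.3 vs Keq = 0.005438 ⇒ Q>K, reverse
Step 1:
                   J          C          G          E
  init         1.229      5.139      8.436     0.7184
  Δ            2.154     -1.436     -1.436    -0.7181
  eq           3.383      3.703          7 3.1348e-04
  solve Keq expr → x = -0.7181; check Q = 0.005438
Then add 0.01103 M of E.
Step 2:
                   J          C          G          E
  init         3.383      3.703          7    0.01134
  Δ          0.03304   -0.02203   -0.02203   -0.01101
  eq           3.416      3.681      6.978 3.2869e-04
  solve Keq expr → x = -0.01101; check Q = 0.005438
Then change container volume by factor 1.5 (V_new/V_old).
Step 3:
                   J          C          G          E
  init         2.278      2.454      4.652 2.1913e-04
  Δ       -8.1913e-04 5.4609e-04 5.4609e-04 2.7304e-04
  eq           2.277      2.454      4.652 4.9217e-04
  solve Keq expr → x = 2.7304e-04; check Q = 0.005438

Direction: forward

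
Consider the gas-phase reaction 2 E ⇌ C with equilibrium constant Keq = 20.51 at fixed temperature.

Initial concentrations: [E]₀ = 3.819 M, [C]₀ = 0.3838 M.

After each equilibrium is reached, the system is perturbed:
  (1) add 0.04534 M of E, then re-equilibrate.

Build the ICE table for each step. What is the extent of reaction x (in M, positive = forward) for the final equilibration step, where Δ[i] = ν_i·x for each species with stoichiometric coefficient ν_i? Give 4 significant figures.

Q₀ = 0.02632 vs Keq = 20.51 ⇒ Q<K, forward
Step 1:
                   E          C
  Initial      3.819     0.3838
  Change      -3.497      1.748
  Equil       0.3224      2.132
  solve Keq expr → x = 1.748; check Q = 20.51
Then add 0.04534 M of E.
Step 2:
                   E          C
  Initial     0.3678      2.132
  Change    -0.04369    0.02185
  Equil       0.3241      2.154
  solve Keq expr → x = 0.02185; check Q = 20.51

x = 0.02185 M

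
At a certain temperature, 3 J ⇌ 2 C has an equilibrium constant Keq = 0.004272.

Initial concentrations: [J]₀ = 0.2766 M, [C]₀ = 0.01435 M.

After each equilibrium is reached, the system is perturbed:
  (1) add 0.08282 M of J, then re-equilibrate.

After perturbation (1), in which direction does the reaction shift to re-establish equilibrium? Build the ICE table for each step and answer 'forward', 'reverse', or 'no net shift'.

Q₀ = 0.009731 vs Keq = 0.004272 ⇒ Q>K, reverse
Step 1:
                   J          C
  I           0.2766    0.01435
  C         0.006739  -0.004492
  E           0.2833   0.009858
  solve Keq expr → x = -0.002246; check Q = 0.004272
Then add 0.08282 M of J.
Step 2:
                   J          C
  I           0.3662   0.009858
  C        -0.006372   0.004248
  E           0.3598    0.01411
  solve Keq expr → x = 0.002124; check Q = 0.004272

Direction: forward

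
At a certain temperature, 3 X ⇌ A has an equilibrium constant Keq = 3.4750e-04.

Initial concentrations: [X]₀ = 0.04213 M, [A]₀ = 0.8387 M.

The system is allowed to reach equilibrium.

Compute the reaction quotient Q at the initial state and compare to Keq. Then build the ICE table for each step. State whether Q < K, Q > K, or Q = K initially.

Q₀ = 1.1216e+04; Q > K (proceeds reverse)

Q₀ = 1.1216e+04 vs Keq = 3.4750e-04 ⇒ Q>K, reverse
Step 1:
                    X           A
  init        0.04213      0.8387
  Δ             2.499      -0.833
  eq            2.541    0.005702
  solve Keq expr → x = -0.833; check Q = 3.4750e-04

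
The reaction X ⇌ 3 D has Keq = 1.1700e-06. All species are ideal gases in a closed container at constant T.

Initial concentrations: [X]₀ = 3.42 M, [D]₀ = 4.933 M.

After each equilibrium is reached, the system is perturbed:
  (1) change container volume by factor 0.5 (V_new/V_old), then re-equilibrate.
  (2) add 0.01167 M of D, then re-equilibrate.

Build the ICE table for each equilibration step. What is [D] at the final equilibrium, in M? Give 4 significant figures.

[D]_eq = 0.0228 M

Q₀ = 35.1 vs Keq = 1.1700e-06 ⇒ Q>K, reverse
Step 1:
                    X           D
  I              3.42       4.933
  C             1.638      -4.915
  E             5.058     0.01809
  solve Keq expr → x = -1.638; check Q = 1.1700e-06
Then change container volume by factor 0.5 (V_new/V_old).
Step 2:
                    X           D
  I             10.12     0.03618
  C          0.004461    -0.01338
  E             10.12     0.02279
  solve Keq expr → x = -0.004461; check Q = 1.1700e-06
Then add 0.01167 M of D.
Step 3:
                    X           D
  I             10.12     0.03446
  C          0.003889    -0.01167
  E             10.12      0.0228
  solve Keq expr → x = -0.003889; check Q = 1.1700e-06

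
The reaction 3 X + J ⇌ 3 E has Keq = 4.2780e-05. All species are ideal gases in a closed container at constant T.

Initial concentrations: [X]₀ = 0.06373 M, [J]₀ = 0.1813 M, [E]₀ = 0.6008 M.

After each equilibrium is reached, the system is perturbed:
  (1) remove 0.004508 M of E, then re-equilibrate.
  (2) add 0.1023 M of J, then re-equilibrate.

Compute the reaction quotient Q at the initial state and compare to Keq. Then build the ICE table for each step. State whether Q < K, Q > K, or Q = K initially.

Q₀ = 4621; Q > K (proceeds reverse)

Q₀ = 4621 vs Keq = 4.2780e-05 ⇒ Q>K, reverse
Step 1:
                    X           J           E
  Initial     0.06373      0.1813      0.6008
  Change       0.5844      0.1948     -0.5844
  Equil        0.6482      0.3761     0.01636
  solve Keq expr → x = -0.1948; check Q = 4.2780e-05
Then remove 0.004508 M of E.
Step 2:
                    X           J           E
  Initial      0.6482      0.3761     0.01186
  Change    -0.004376   -0.001459    0.004376
  Equil        0.6438      0.3747     0.01623
  solve Keq expr → x = 0.001459; check Q = 4.2780e-05
Then add 0.1023 M of J.
Step 3:
                    X           J           E
  Initial      0.6438       0.477     0.01623
  Change    -0.001319 -4.3959e-04    0.001319
  Equil        0.6425      0.4765     0.01755
  solve Keq expr → x = 4.3959e-04; check Q = 4.2780e-05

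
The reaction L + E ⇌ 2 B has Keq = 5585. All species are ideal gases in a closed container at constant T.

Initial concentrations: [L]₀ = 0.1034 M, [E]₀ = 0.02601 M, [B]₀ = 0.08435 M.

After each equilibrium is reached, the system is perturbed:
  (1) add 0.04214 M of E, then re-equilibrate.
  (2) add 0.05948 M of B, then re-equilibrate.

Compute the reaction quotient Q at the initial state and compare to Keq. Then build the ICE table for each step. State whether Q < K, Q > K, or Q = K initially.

Q₀ = 2.646; Q < K (proceeds forward)

Q₀ = 2.646 vs Keq = 5585 ⇒ Q<K, forward
Step 1:
                   L          E          B
  Initial     0.1034    0.02601    0.08435
  Change    -0.02597   -0.02597    0.05193
  Equil      0.07743 4.2948e-05     0.1363
  solve Keq expr → x = 0.02597; check Q = 5585
Then add 0.04214 M of E.
Step 2:
                   L          E          B
  Initial    0.07743    0.04218     0.1363
  Change    -0.04194   -0.04194    0.08388
  Equil      0.03549 2.4451e-04     0.2202
  solve Keq expr → x = 0.04194; check Q = 5585
Then add 0.05948 M of B.
Step 3:
                   L          E          B
  Initial    0.03549 2.4451e-04     0.2796
  Change  1.4750e-04 1.4750e-04 -2.9500e-04
  Equil      0.03564 3.9201e-04     0.2793
  solve Keq expr → x = -1.4750e-04; check Q = 5585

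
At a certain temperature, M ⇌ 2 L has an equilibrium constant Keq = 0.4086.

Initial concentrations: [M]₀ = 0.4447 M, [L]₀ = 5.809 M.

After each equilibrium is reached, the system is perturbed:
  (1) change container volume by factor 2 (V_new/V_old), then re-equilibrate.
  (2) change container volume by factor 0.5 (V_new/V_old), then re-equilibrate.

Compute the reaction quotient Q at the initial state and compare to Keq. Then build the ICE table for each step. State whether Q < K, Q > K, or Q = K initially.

Q₀ = 75.88; Q > K (proceeds reverse)

Q₀ = 75.88 vs Keq = 0.4086 ⇒ Q>K, reverse
Step 1:
                  M         L
  I          0.4447     5.809
  C           2.368    -4.737
  E           2.813     1.072
  solve Keq expr → x = -2.368; check Q = 0.4086
Then change container volume by factor 2 (V_new/V_old).
Step 2:
                  M         L
  I           1.407    0.5361
  C        -0.09763    0.1953
  E           1.309    0.7313
  solve Keq expr → x = 0.09763; check Q = 0.4086
Then change container volume by factor 0.5 (V_new/V_old).
Step 3:
                  M         L
  I           2.618     1.463
  C          0.1953   -0.3905
  E           2.813     1.072
  solve Keq expr → x = -0.1953; check Q = 0.4086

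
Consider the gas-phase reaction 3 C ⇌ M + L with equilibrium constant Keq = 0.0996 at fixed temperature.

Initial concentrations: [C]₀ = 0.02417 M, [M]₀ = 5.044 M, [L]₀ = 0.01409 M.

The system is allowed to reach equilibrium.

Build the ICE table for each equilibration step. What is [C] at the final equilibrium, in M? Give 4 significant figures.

Q₀ = 5033 vs Keq = 0.0996 ⇒ Q>K, reverse
Step 1:
                   C          M          L
  I          0.02417      5.044    0.01409
  C          0.04225   -0.01408   -0.01408
  E          0.06642       5.03 5.8029e-06
  solve Keq expr → x = -0.01408; check Q = 0.0996

[C]_eq = 0.06642 M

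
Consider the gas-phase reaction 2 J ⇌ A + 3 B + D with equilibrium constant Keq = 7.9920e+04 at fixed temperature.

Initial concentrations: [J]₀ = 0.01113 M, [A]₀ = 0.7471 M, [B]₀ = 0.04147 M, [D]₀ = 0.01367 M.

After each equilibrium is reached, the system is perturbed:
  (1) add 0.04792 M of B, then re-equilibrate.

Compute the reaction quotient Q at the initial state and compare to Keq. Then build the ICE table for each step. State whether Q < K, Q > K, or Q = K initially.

Q₀ = 0.00588; Q < K (proceeds forward)

Q₀ = 0.00588 vs Keq = 7.9920e+04 ⇒ Q<K, forward
Step 1:
                    J           A           B           D
  Initial     0.01113      0.7471     0.04147     0.01367
  Change     -0.01112    0.005562     0.01669    0.005562
  Equil    5.9687e-06      0.7527     0.05816     0.01923
  solve Keq expr → x = 0.005562; check Q = 7.9920e+04
Then add 0.04792 M of B.
Step 2:
                    J           A           B           D
  Initial  5.9687e-06      0.7527      0.1061     0.01923
  Change   8.7301e-06 -4.3650e-06 -1.3095e-05 -4.3650e-06
  Equil    1.4699e-05      0.7527      0.1061     0.01923
  solve Keq expr → x = -4.3650e-06; check Q = 7.9920e+04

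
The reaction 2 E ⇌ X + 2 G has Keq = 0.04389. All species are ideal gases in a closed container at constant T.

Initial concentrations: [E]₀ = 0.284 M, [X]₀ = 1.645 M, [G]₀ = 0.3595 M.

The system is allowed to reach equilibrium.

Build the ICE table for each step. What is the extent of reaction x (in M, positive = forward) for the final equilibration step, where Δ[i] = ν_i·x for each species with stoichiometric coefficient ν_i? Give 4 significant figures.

x = -0.1329 M

Q₀ = 2.636 vs Keq = 0.04389 ⇒ Q>K, reverse
Step 1:
                    E           X           G
  Initial       0.284       1.645      0.3595
  Change       0.2658     -0.1329     -0.2658
  Equil        0.5498       1.512     0.09367
  solve Keq expr → x = -0.1329; check Q = 0.04389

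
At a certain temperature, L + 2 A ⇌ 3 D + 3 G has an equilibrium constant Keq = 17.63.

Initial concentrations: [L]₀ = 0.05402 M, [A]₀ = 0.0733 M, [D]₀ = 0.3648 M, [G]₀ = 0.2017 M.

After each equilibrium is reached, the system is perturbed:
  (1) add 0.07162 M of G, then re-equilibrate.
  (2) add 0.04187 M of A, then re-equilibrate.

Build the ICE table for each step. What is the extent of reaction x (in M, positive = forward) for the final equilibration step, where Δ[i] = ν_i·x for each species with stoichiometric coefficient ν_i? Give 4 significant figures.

Q₀ = 1.373 vs Keq = 17.63 ⇒ Q<K, forward
Step 1:
                   L          A          D          G
  init       0.05402     0.0733     0.3648     0.2017
  Δ         -0.01624   -0.03247    0.04871    0.04871
  eq         0.03778    0.04083     0.4135     0.2504
  solve Keq expr → x = 0.01624; check Q = 17.63
Then add 0.07162 M of G.
Step 2:
                   L          A          D          G
  init       0.03778    0.04083     0.4135      0.322
  Δ           0.0046   0.009201    -0.0138    -0.0138
  eq         0.04238    0.05003     0.3997     0.3082
  solve Keq expr → x = -0.0046; check Q = 17.63
Then add 0.04187 M of A.
Step 3:
                   L          A          D          G
  init       0.04238     0.0919     0.3997     0.3082
  Δ        -0.009705   -0.01941    0.02911    0.02911
  eq         0.03268    0.07249     0.4288     0.3373
  solve Keq expr → x = 0.009705; check Q = 17.63

x = 0.009705 M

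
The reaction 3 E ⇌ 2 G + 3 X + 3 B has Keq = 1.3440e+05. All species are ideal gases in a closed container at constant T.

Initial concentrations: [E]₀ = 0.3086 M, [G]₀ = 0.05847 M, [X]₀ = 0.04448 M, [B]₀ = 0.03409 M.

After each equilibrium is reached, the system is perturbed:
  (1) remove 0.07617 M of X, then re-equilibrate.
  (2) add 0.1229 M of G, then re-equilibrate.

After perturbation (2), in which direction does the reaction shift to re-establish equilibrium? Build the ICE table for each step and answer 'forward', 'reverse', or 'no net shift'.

Q₀ = 4.0556e-10 vs Keq = 1.3440e+05 ⇒ Q<K, forward
Step 1:
                   E          G          X          B
  init        0.3086    0.05847    0.04448    0.03409
  Δ          -0.3076     0.2051     0.3076     0.3076
  eq      9.6563e-04     0.2636     0.3521     0.3417
  solve Keq expr → x = 0.1025; check Q = 1.3440e+05
Then remove 0.07617 M of X.
Step 2:
                   E          G          X          B
  init    9.6563e-04     0.2636     0.2759     0.3417
  Δ       -2.0759e-04 1.3840e-04 2.0759e-04 2.0759e-04
  eq      7.5804e-04     0.2637     0.2762     0.3419
  solve Keq expr → x = 6.9198e-05; check Q = 1.3440e+05
Then add 0.1229 M of G.
Step 3:
                   E          G          X          B
  init    7.5804e-04     0.3866     0.2762     0.3419
  Δ       2.1859e-04 -1.4573e-04 -2.1859e-04 -2.1859e-04
  eq      9.7663e-04     0.3865     0.2759     0.3417
  solve Keq expr → x = -7.2863e-05; check Q = 1.3440e+05

Direction: reverse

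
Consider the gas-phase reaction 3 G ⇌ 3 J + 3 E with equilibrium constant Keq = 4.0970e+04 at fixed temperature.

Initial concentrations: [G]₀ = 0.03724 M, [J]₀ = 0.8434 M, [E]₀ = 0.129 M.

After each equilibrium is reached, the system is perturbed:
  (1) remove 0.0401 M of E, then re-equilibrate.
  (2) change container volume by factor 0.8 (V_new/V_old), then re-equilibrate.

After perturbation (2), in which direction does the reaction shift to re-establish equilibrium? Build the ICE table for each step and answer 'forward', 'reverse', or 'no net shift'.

Direction: reverse

Q₀ = 24.94 vs Keq = 4.0970e+04 ⇒ Q<K, forward
Step 1:
                   G          J          E
  I          0.03724     0.8434      0.129
  C         -0.03312    0.03312    0.03312
  E         0.004122     0.8765     0.1621
  solve Keq expr → x = 0.01104; check Q = 4.0970e+04
Then remove 0.0401 M of E.
Step 2:
                   G          J          E
  I         0.004122     0.8765      0.122
  C       -9.9084e-04 9.9084e-04 9.9084e-04
  E         0.003131     0.8775      0.123
  solve Keq expr → x = 3.3028e-04; check Q = 4.0970e+04
Then change container volume by factor 0.8 (V_new/V_old).
Step 3:
                   G          J          E
  I         0.003914      1.097     0.1538
  C       9.4424e-04 -9.4424e-04 -9.4424e-04
  E         0.004858      1.096     0.1528
  solve Keq expr → x = -3.1475e-04; check Q = 4.0970e+04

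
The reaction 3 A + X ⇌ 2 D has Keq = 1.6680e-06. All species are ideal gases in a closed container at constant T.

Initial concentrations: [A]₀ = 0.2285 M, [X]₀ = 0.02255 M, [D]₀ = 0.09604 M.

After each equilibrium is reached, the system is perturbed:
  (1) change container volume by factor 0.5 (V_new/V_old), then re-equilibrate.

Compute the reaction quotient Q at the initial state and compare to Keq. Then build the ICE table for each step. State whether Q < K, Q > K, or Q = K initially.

Q₀ = 34.28 vs Keq = 1.6680e-06 ⇒ Q>K, reverse
Step 1:
                   A          X          D
  I           0.2285    0.02255    0.09604
  C           0.1439    0.04798   -0.09596
  E           0.3724    0.07053 7.7961e-05
  solve Keq expr → x = -0.04798; check Q = 1.6680e-06
Then change container volume by factor 0.5 (V_new/V_old).
Step 2:
                   A          X          D
  I           0.7449     0.1411 1.5592e-04
  C       -2.3353e-04 -7.7845e-05 1.5569e-04
  E           0.7447      0.141 3.1161e-04
  solve Keq expr → x = 7.7845e-05; check Q = 1.6680e-06

Q₀ = 34.28; Q > K (proceeds reverse)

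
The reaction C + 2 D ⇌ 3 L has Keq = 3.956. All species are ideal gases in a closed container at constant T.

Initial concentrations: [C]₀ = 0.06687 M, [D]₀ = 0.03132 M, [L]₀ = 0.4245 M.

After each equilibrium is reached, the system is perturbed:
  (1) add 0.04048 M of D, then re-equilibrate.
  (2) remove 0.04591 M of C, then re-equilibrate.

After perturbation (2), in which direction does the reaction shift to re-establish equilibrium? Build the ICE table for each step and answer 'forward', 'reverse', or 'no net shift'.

Direction: reverse

Q₀ = 1166 vs Keq = 3.956 ⇒ Q>K, reverse
Step 1:
                  C         D         L
  init      0.06687   0.03132    0.4245
  Δ         0.06338    0.1268   -0.1901
  eq         0.1302    0.1581    0.2344
  solve Keq expr → x = -0.06338; check Q = 3.956
Then add 0.04048 M of D.
Step 2:
                  C         D         L
  init       0.1302    0.1986    0.2344
  Δ       -0.006955  -0.01391   0.02087
  eq         0.1233    0.1846    0.2552
  solve Keq expr → x = 0.006955; check Q = 3.956
Then remove 0.04591 M of C.
Step 3:
                  C         D         L
  init      0.07738    0.1846    0.2552
  Δ        0.006651    0.0133  -0.01995
  eq        0.08403    0.1979    0.2353
  solve Keq expr → x = -0.006651; check Q = 3.956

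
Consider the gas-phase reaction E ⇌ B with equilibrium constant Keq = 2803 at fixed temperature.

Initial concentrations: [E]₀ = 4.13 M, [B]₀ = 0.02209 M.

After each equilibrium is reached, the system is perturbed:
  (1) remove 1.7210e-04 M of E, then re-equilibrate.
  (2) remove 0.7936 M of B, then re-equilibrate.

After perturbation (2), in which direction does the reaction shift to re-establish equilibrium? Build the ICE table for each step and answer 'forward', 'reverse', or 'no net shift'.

Direction: forward

Q₀ = 0.005349 vs Keq = 2803 ⇒ Q<K, forward
Step 1:
                   E          B
  init          4.13    0.02209
  Δ           -4.129      4.129
  eq        0.001481      4.151
  solve Keq expr → x = 4.129; check Q = 2803
Then remove 1.7210e-04 M of E.
Step 2:
                   E          B
  init      0.001309      4.151
  Δ       1.7204e-04 -1.7204e-04
  eq        0.001481       4.15
  solve Keq expr → x = -1.7204e-04; check Q = 2803
Then remove 0.7936 M of B.
Step 3:
                   E          B
  init      0.001481      3.357
  Δ       -2.8302e-04 2.8302e-04
  eq        0.001198      3.357
  solve Keq expr → x = 2.8302e-04; check Q = 2803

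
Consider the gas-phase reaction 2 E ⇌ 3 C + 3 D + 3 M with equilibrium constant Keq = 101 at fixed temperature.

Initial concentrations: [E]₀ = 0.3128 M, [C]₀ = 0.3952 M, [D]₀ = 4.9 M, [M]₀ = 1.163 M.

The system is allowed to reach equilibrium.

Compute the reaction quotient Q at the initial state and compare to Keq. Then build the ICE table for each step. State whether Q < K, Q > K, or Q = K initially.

Q₀ = 116.7 vs Keq = 101 ⇒ Q>K, reverse
Step 1:
                    E           C           D           M
  I            0.3128      0.3952         4.9       1.163
  C          0.006394    -0.00959    -0.00959    -0.00959
  E            0.3192      0.3856        4.89       1.153
  solve Keq expr → x = -0.003197; check Q = 101

Q₀ = 116.7; Q > K (proceeds reverse)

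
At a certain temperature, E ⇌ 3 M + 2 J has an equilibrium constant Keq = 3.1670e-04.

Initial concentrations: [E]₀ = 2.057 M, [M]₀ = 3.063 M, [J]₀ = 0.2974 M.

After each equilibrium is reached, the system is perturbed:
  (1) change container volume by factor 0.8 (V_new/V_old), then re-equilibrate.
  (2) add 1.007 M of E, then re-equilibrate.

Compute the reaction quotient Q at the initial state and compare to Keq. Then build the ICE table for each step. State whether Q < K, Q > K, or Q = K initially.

Q₀ = 1.236; Q > K (proceeds reverse)

Q₀ = 1.236 vs Keq = 3.1670e-04 ⇒ Q>K, reverse
Step 1:
                   E          M          J
  I            2.057      3.063     0.2974
  C           0.1456    -0.4368    -0.2912
  E            2.203      2.626   0.006206
  solve Keq expr → x = -0.1456; check Q = 3.1670e-04
Then change container volume by factor 0.8 (V_new/V_old).
Step 2:
                   E          M          J
  I            2.753      3.283   0.007757
  C         0.001391  -0.004173  -0.002782
  E            2.755      3.279   0.004975
  solve Keq expr → x = -0.001391; check Q = 3.1670e-04
Then add 1.007 M of E.
Step 3:
                   E          M          J
  I            3.762      3.279   0.004975
  C       -4.1753e-04   0.001253 8.3507e-04
  E            3.761       3.28    0.00581
  solve Keq expr → x = 4.1753e-04; check Q = 3.1670e-04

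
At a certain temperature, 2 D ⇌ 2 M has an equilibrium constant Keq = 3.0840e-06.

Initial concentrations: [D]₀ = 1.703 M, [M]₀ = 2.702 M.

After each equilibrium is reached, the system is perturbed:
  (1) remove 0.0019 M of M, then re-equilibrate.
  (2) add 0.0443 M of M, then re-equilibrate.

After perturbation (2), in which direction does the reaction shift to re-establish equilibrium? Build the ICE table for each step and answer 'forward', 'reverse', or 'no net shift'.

Q₀ = 2.517 vs Keq = 3.0840e-06 ⇒ Q>K, reverse
Step 1:
                    D           M
  init          1.703       2.702
  Δ             2.694      -2.694
  eq            4.397    0.007722
  solve Keq expr → x = -1.347; check Q = 3.0840e-06
Then remove 0.0019 M of M.
Step 2:
                    D           M
  init          4.397    0.005822
  Δ         -0.001897    0.001897
  eq            4.395    0.007719
  solve Keq expr → x = 9.4833e-04; check Q = 3.0840e-06
Then add 0.0443 M of M.
Step 3:
                    D           M
  init          4.395     0.05202
  Δ           0.04422    -0.04422
  eq             4.44    0.007797
  solve Keq expr → x = -0.02211; check Q = 3.0840e-06

Direction: reverse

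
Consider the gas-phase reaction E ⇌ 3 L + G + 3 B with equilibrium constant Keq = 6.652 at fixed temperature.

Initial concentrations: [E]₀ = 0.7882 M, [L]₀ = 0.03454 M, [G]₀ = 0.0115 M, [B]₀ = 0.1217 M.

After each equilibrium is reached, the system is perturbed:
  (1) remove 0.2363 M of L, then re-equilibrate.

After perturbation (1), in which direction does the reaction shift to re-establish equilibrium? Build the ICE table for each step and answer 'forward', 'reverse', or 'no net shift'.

Direction: forward

Q₀ = 1.0837e-09 vs Keq = 6.652 ⇒ Q<K, forward
Step 1:
                  E         L         G         B
  Initial    0.7882   0.03454    0.0115    0.1217
  Change    -0.4196     1.259    0.4196     1.259
  Equil      0.3686     1.293    0.4311      1.38
  solve Keq expr → x = 0.4196; check Q = 6.652
Then remove 0.2363 M of L.
Step 2:
                  E         L         G         B
  Initial    0.3686     1.057    0.4311      1.38
  Change   -0.03097   0.09291   0.03097   0.09291
  Equil      0.3377      1.15     0.462     1.473
  solve Keq expr → x = 0.03097; check Q = 6.652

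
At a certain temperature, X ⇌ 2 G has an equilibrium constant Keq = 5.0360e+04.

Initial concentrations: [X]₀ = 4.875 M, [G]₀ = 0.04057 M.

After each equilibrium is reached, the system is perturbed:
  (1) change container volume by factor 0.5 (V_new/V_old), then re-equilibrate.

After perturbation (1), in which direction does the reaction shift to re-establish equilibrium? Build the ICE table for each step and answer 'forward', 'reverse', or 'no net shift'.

Q₀ = 3.3763e-04 vs Keq = 5.0360e+04 ⇒ Q<K, forward
Step 1:
                  X         G
  init        4.875   0.04057
  Δ          -4.873     9.746
  eq       0.001902     9.787
  solve Keq expr → x = 4.873; check Q = 5.0360e+04
Then change container volume by factor 0.5 (V_new/V_old).
Step 2:
                  X         G
  init     0.003804     19.57
  Δ        0.003798 -0.007596
  eq       0.007602     19.57
  solve Keq expr → x = -0.003798; check Q = 5.0360e+04

Direction: reverse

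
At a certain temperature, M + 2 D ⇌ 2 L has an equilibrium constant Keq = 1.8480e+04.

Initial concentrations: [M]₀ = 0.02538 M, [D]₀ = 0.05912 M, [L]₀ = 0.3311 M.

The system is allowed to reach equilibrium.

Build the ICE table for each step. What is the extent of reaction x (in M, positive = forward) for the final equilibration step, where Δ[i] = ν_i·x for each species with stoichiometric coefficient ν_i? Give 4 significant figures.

x = 0.01587 M

Q₀ = 1236 vs Keq = 1.8480e+04 ⇒ Q<K, forward
Step 1:
                    M           D           L
  Initial     0.02538     0.05912      0.3311
  Change     -0.01587    -0.03175     0.03175
  Equil      0.009507     0.02737      0.3628
  solve Keq expr → x = 0.01587; check Q = 1.8480e+04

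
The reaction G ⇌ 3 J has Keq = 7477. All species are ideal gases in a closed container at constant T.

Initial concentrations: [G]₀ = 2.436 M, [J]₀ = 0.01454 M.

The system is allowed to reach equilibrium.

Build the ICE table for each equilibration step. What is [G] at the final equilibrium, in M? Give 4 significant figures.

Q₀ = 1.2619e-06 vs Keq = 7477 ⇒ Q<K, forward
Step 1:
                  G         J
  Initial     2.436   0.01454
  Change     -2.387      7.16
  Equil     0.04939     7.174
  solve Keq expr → x = 2.387; check Q = 7477

[G]_eq = 0.04939 M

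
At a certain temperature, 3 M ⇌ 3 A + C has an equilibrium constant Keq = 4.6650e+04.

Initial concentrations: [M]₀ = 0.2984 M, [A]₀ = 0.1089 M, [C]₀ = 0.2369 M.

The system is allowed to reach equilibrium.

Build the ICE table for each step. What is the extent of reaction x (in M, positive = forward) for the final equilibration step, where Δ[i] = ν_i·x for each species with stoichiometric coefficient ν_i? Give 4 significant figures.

x = 0.0969 M

Q₀ = 0.01151 vs Keq = 4.6650e+04 ⇒ Q<K, forward
Step 1:
                   M          A          C
  I           0.2984     0.1089     0.2369
  C          -0.2907     0.2907     0.0969
  E           0.0077     0.3996     0.3338
  solve Keq expr → x = 0.0969; check Q = 4.6650e+04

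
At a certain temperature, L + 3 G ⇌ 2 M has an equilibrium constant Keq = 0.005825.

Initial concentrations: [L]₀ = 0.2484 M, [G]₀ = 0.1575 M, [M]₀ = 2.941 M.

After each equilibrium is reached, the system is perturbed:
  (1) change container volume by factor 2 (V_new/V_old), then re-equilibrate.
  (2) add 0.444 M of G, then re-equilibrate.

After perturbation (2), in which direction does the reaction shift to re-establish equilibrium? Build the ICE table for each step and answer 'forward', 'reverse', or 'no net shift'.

Q₀ = 8912 vs Keq = 0.005825 ⇒ Q>K, reverse
Step 1:
                   L          G          M
  I           0.2484     0.1575      2.941
  C            1.158      3.473     -2.315
  E            1.406       3.63     0.6259
  solve Keq expr → x = -1.158; check Q = 0.005825
Then change container volume by factor 2 (V_new/V_old).
Step 2:
                   L          G          M
  I            0.703      1.815      0.313
  C            0.062      0.186     -0.124
  E            0.765      2.001      0.189
  solve Keq expr → x = -0.062; check Q = 0.005825
Then add 0.444 M of G.
Step 3:
                   L          G          M
  I            0.765      2.445      0.189
  C         -0.02523   -0.07568    0.05045
  E           0.7397      2.369     0.2394
  solve Keq expr → x = 0.02523; check Q = 0.005825

Direction: forward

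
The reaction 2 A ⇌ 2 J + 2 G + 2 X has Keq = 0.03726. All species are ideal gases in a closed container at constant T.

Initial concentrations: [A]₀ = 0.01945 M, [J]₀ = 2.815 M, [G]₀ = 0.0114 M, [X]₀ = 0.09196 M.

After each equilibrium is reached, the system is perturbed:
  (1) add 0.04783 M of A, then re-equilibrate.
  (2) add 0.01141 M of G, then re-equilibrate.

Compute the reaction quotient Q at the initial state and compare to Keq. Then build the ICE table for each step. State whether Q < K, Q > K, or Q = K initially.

Q₀ = 0.02302 vs Keq = 0.03726 ⇒ Q<K, forward
Step 1:
                   A          J          G          X
  init       0.01945      2.815     0.0114    0.09196
  Δ         -0.00164    0.00164    0.00164    0.00164
  eq         0.01781      2.817    0.01304     0.0936
  solve Keq expr → x = 8.2000e-04; check Q = 0.03726
Then add 0.04783 M of A.
Step 2:
                   A          J          G          X
  init       0.06564      2.817    0.01304     0.0936
  Δ         -0.01696    0.01696    0.01696    0.01696
  eq         0.04868      2.834       0.03     0.1106
  solve Keq expr → x = 0.008478; check Q = 0.03726
Then add 0.01141 M of G.
Step 3:
                   A          J          G          X
  init       0.04868      2.834    0.04141     0.1106
  Δ         0.005852  -0.005852  -0.005852  -0.005852
  eq         0.05454      2.828    0.03555     0.1047
  solve Keq expr → x = -0.002926; check Q = 0.03726

Q₀ = 0.02302; Q < K (proceeds forward)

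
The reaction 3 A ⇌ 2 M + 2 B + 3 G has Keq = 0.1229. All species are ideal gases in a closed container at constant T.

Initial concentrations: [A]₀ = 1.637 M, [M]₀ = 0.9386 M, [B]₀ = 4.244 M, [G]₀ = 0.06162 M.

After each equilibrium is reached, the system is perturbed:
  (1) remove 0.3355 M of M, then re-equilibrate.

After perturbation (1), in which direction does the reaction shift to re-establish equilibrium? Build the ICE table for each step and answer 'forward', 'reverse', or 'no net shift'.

Direction: forward

Q₀ = 8.4631e-04 vs Keq = 0.1229 ⇒ Q<K, forward
Step 1:
                    A           M           B           G
  init          1.637      0.9386       4.244     0.06162
  Δ           -0.1949      0.1299      0.1299      0.1949
  eq            1.442       1.069       4.374      0.2565
  solve Keq expr → x = 0.06496; check Q = 0.1229
Then remove 0.3355 M of M.
Step 2:
                    A           M           B           G
  init          1.442       0.733       4.374      0.2565
  Δ          -0.05068     0.03378     0.03378     0.05068
  eq            1.391      0.7668       4.408      0.3072
  solve Keq expr → x = 0.01689; check Q = 0.1229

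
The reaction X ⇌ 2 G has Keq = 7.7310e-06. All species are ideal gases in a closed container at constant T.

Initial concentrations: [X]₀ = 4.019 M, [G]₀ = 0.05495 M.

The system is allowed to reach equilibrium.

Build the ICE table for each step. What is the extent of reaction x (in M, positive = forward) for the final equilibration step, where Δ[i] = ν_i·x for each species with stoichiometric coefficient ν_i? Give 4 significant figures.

Q₀ = 7.5131e-04 vs Keq = 7.7310e-06 ⇒ Q>K, reverse
Step 1:
                    X           G
  init          4.019     0.05495
  Δ           0.02468    -0.04936
  eq            4.044    0.005591
  solve Keq expr → x = -0.02468; check Q = 7.7310e-06

x = -0.02468 M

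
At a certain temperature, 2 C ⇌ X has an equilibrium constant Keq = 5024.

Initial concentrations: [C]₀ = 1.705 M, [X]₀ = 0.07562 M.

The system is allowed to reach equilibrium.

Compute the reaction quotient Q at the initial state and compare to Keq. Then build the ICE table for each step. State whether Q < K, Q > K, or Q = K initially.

Q₀ = 0.02601 vs Keq = 5024 ⇒ Q<K, forward
Step 1:
                    C           X
  Initial       1.705     0.07562
  Change       -1.691      0.8457
  Equil       0.01354      0.9213
  solve Keq expr → x = 0.8457; check Q = 5024

Q₀ = 0.02601; Q < K (proceeds forward)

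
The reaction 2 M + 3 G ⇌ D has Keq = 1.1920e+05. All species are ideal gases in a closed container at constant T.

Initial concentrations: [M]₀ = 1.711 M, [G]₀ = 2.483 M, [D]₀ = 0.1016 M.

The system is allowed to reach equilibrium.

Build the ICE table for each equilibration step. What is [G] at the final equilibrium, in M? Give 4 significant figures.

Q₀ = 0.002267 vs Keq = 1.1920e+05 ⇒ Q<K, forward
Step 1:
                  M         G         D
  I           1.711     2.483    0.1016
  C          -1.599    -2.399    0.7995
  E           0.112   0.08448    0.9011
  solve Keq expr → x = 0.7995; check Q = 1.1920e+05

[G]_eq = 0.08448 M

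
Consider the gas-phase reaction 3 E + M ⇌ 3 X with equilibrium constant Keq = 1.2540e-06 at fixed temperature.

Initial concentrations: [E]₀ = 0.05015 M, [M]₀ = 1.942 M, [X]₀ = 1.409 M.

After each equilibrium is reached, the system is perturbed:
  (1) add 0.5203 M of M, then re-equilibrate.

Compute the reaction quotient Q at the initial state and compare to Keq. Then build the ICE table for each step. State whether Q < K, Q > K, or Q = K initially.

Q₀ = 1.1420e+04; Q > K (proceeds reverse)

Q₀ = 1.1420e+04 vs Keq = 1.2540e-06 ⇒ Q>K, reverse
Step 1:
                   E          M          X
  I          0.05015      1.942      1.409
  C            1.388     0.4627     -1.388
  E            1.438      2.405    0.02078
  solve Keq expr → x = -0.4627; check Q = 1.2540e-06
Then add 0.5203 M of M.
Step 2:
                   E          M          X
  I            1.438      2.925    0.02078
  C         -0.00138 -4.5986e-04    0.00138
  E            1.437      2.925    0.02216
  solve Keq expr → x = 4.5986e-04; check Q = 1.2540e-06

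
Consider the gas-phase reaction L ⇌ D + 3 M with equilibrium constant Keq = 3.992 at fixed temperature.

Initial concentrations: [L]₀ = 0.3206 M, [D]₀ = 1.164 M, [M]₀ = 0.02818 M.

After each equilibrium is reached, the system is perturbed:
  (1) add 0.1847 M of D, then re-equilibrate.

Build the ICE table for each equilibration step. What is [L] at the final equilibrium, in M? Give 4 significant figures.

[L]_eq = 0.1109 M

Q₀ = 8.1248e-05 vs Keq = 3.992 ⇒ Q<K, forward
Step 1:
                    L           D           M
  init         0.3206       1.164     0.02818
  Δ           -0.2151      0.2151      0.6453
  eq           0.1055       1.379      0.6734
  solve Keq expr → x = 0.2151; check Q = 3.992
Then add 0.1847 M of D.
Step 2:
                    L           D           M
  init         0.1055       1.564      0.6734
  Δ          0.005369   -0.005369    -0.01611
  eq           0.1109       1.558      0.6573
  solve Keq expr → x = -0.005369; check Q = 3.992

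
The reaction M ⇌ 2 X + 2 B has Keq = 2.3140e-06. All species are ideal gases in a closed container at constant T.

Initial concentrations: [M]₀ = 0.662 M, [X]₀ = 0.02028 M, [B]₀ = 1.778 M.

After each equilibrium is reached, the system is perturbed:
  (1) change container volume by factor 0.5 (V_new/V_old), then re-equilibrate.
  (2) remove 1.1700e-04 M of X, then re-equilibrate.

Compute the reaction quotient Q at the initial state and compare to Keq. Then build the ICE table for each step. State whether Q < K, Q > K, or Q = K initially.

Q₀ = 0.001964; Q > K (proceeds reverse)

Q₀ = 0.001964 vs Keq = 2.3140e-06 ⇒ Q>K, reverse
Step 1:
                    M           X           B
  I             0.662     0.02028       1.778
  C          0.009785    -0.01957    -0.01957
  E            0.6718  7.0904e-04       1.758
  solve Keq expr → x = -0.009785; check Q = 2.3140e-06
Then change container volume by factor 0.5 (V_new/V_old).
Step 2:
                    M           X           B
  I             1.344    0.001418       3.517
  C        4.5825e-04 -9.1650e-04 -9.1650e-04
  E             1.344  5.0158e-04       3.516
  solve Keq expr → x = -4.5825e-04; check Q = 2.3140e-06
Then remove 1.1700e-04 M of X.
Step 3:
                    M           X           B
  I             1.344  3.8458e-04       3.516
  C       -5.8486e-05  1.1697e-04  1.1697e-04
  E             1.344  5.0156e-04       3.516
  solve Keq expr → x = 5.8486e-05; check Q = 2.3140e-06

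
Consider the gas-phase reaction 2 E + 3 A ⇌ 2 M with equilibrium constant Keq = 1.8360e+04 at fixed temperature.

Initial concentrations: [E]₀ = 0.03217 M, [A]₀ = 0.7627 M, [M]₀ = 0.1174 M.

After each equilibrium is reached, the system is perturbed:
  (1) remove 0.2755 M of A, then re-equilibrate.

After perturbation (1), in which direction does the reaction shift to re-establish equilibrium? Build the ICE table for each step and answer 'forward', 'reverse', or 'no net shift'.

Direction: reverse

Q₀ = 30.02 vs Keq = 1.8360e+04 ⇒ Q<K, forward
Step 1:
                    E           A           M
  Initial     0.03217      0.7627      0.1174
  Change     -0.03037    -0.04556     0.03037
  Equil      0.001796      0.7171      0.1478
  solve Keq expr → x = 0.01519; check Q = 1.8360e+04
Then remove 0.2755 M of A.
Step 2:
                    E           A           M
  Initial    0.001796      0.4416      0.1478
  Change      0.00184     0.00276    -0.00184
  Equil      0.003635      0.4444      0.1459
  solve Keq expr → x = -9.1985e-04; check Q = 1.8360e+04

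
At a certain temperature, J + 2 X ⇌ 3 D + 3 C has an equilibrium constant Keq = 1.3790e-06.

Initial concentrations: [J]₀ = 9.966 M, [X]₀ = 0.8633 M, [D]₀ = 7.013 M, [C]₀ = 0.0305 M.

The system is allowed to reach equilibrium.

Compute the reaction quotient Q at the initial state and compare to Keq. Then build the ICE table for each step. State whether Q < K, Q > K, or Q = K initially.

Q₀ = 0.001318 vs Keq = 1.3790e-06 ⇒ Q>K, reverse
Step 1:
                  J         X         D         C
  init        9.966    0.8633     7.013    0.0305
  Δ        0.009116   0.01823  -0.02735  -0.02735
  eq          9.975    0.8815     6.986  0.003153
  solve Keq expr → x = -0.009116; check Q = 1.3790e-06

Q₀ = 0.001318; Q > K (proceeds reverse)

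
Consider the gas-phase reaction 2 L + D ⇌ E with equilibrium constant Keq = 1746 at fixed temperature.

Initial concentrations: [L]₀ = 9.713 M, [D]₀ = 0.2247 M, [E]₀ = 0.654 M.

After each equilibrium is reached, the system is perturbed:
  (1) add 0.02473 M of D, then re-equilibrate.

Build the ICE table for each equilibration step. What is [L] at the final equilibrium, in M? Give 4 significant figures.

Q₀ = 0.03085 vs Keq = 1746 ⇒ Q<K, forward
Step 1:
                    L           D           E
  I             9.713      0.2247       0.654
  C           -0.4494     -0.2247      0.2247
  E             9.264  5.8645e-06      0.8787
  solve Keq expr → x = 0.2247; check Q = 1746
Then add 0.02473 M of D.
Step 2:
                    L           D           E
  I             9.264     0.02474      0.8787
  C          -0.04946    -0.02473     0.02473
  E             9.214  6.0945e-06      0.9034
  solve Keq expr → x = 0.02473; check Q = 1746

[L]_eq = 9.214 M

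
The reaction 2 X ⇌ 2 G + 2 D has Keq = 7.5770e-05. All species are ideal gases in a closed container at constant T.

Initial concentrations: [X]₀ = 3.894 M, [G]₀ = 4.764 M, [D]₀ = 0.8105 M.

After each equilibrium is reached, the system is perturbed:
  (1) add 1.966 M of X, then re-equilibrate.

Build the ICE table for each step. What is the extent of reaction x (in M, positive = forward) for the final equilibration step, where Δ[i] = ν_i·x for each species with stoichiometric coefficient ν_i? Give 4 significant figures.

Q₀ = 0.9832 vs Keq = 7.5770e-05 ⇒ Q>K, reverse
Step 1:
                   X          G          D
  I            3.894      4.764     0.8105
  C           0.8002    -0.8002    -0.8002
  E            4.694      3.964    0.01031
  solve Keq expr → x = -0.4001; check Q = 7.5770e-05
Then add 1.966 M of X.
Step 2:
                   X          G          D
  I             6.66      3.964    0.01031
  C        -0.004292   0.004292   0.004292
  E            6.656      3.968     0.0146
  solve Keq expr → x = 0.002146; check Q = 7.5770e-05

x = 0.002146 M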